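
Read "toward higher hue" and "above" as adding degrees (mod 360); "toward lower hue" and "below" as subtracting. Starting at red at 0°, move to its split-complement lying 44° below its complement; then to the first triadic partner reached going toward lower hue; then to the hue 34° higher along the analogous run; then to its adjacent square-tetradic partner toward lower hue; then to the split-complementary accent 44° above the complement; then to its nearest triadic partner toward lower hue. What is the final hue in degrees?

64°

split-comp 44° ↓ +136°: 0 + 136 = 136°
triadic ↓ −120°: 136 − 120 = 16°
analog 34° ↑ +34°: 16 + 34 = 50°
square ↓ −90°: 50 − 90 = -40 → -40 + 360 = 320°
split-comp 44° ↑ +224°: 320 + 224 = 544 → 544 − 360 = 184°
triadic ↓ −120°: 184 − 120 = 64°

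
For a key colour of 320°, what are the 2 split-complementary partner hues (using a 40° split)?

100° and 180°

Split-complementary hues sit 40° either side of the complement.
Complement of 320°: 320 + 180 = 500 → 500 − 360 = 140°
140 − 40 = 100°
140 + 40 = 180°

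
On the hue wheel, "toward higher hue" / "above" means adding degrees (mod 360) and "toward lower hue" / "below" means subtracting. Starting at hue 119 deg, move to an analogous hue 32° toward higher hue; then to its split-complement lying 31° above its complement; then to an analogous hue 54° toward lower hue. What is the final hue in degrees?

308°

119 + 32 = 151°   (analog 32° ↑)
151 + 211 = 362 → 362 − 360 = 2°   (split-comp 31° ↑)
2 − 54 = -52 → -52 + 360 = 308°   (analog 54° ↓)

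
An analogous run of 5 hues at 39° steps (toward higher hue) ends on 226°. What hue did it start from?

70°

4 steps of 39° (toward higher hue) give a net shift of +156°.
Start = end − shift: 226 − 156 = 70°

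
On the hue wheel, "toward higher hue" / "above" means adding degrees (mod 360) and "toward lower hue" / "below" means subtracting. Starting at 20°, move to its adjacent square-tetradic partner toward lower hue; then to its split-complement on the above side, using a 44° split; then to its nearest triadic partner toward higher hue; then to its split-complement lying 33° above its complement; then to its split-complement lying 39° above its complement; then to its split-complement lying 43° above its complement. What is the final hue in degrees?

square ↓ −90°: 20 − 90 = -70 → -70 + 360 = 290°
split-comp 44° ↑ +224°: 290 + 224 = 514 → 514 − 360 = 154°
triadic ↑ +120°: 154 + 120 = 274°
split-comp 33° ↑ +213°: 274 + 213 = 487 → 487 − 360 = 127°
split-comp 39° ↑ +219°: 127 + 219 = 346°
split-comp 43° ↑ +223°: 346 + 223 = 569 → 569 − 360 = 209°

209°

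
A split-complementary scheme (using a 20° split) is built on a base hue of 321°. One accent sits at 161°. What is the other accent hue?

121°

Split-complementary hues sit 20° either side of the complement.
Complement of the base 321°: 321 + 180 = 501 → 501 − 360 = 141°
The given accent 161° is 20° one side of 141°; the other accent sits 20° the other side: 141 − 20 = 121°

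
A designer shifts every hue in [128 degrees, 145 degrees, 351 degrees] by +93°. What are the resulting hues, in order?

221°, 238°, 84°

128 + 93 = 221°
145 + 93 = 238°
351 + 93 = 444 → 444 − 360 = 84°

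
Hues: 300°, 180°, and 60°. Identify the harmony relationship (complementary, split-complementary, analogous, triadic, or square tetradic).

triadic

Sort the hues: 60°, 180°, 300°.
Successive gaps around the wheel: 120°, 120°, 120°.
Three hues equally spaced 120° apart form a triad.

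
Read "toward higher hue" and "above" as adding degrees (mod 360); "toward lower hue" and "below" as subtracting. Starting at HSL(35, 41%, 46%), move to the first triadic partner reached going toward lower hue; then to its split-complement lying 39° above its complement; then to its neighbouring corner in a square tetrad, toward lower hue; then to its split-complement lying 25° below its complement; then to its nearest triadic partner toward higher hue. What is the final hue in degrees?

319°

−120° (triadic ↓): 35 − 120 = -85 → -85 + 360 = 275°
+219° (split-comp 39° ↑): 275 + 219 = 494 → 494 − 360 = 134°
−90° (square ↓): 134 − 90 = 44°
+155° (split-comp 25° ↓): 44 + 155 = 199°
+120° (triadic ↑): 199 + 120 = 319°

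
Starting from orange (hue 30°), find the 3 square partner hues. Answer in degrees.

120°, 210°, and 300°

A square tetradic scheme places four hues every 90°.
30 + 90 = 120°
30 + 180 = 210°
30 + 270 = 300°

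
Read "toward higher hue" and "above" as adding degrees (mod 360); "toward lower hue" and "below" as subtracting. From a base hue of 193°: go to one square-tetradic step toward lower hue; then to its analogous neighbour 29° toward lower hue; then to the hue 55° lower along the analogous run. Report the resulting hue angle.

−90° (square ↓): 193 − 90 = 103°
−29° (analog 29° ↓): 103 − 29 = 74°
−55° (analog 55° ↓): 74 − 55 = 19°

19°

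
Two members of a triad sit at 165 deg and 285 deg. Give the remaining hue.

A triad spaces three hues 120° apart.
The full set is {45°, 165°, 285°}.

45°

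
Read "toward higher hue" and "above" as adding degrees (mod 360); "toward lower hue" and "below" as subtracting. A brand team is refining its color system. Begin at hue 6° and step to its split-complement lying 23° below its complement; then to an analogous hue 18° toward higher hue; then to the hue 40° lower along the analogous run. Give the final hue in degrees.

6 + 157 = 163°   (split-comp 23° ↓)
163 + 18 = 181°   (analog 18° ↑)
181 − 40 = 141°   (analog 40° ↓)

141°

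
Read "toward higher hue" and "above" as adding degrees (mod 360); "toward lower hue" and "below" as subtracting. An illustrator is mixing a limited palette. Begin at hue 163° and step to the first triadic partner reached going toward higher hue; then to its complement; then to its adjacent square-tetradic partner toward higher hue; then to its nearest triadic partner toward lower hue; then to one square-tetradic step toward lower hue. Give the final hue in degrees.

163 + 120 = 283°   (triadic ↑)
283 + 180 = 463 → 463 − 360 = 103°   (complement)
103 + 90 = 193°   (square ↑)
193 − 120 = 73°   (triadic ↓)
73 − 90 = -17 → -17 + 360 = 343°   (square ↓)

343°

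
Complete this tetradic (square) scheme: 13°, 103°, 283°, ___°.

193°

A square tetradic scheme places four hues every 90°.
The full set through 13° is {13°, 103°, 193°, 283°}.
Given {13°, 103°, 283°}, the missing hue is 193°.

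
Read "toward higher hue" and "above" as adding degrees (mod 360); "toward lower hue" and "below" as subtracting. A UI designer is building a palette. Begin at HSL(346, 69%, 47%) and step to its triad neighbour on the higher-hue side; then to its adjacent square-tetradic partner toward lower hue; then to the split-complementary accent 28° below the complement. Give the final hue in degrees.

168°

triadic ↑ +120°: 346 + 120 = 466 → 466 − 360 = 106°
square ↓ −90°: 106 − 90 = 16°
split-comp 28° ↓ +152°: 16 + 152 = 168°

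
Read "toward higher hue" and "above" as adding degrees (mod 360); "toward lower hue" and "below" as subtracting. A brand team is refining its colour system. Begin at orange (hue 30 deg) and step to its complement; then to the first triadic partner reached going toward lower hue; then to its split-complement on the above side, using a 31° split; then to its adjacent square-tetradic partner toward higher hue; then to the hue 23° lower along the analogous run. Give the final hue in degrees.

8°

+180° (complement): 30 + 180 = 210°
−120° (triadic ↓): 210 − 120 = 90°
+211° (split-comp 31° ↑): 90 + 211 = 301°
+90° (square ↑): 301 + 90 = 391 → 391 − 360 = 31°
−23° (analog 23° ↓): 31 − 23 = 8°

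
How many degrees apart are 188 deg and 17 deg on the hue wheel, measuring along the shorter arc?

171°

|188 − 17| = 171.
171 ≤ 180, so the shorter arc is 171°.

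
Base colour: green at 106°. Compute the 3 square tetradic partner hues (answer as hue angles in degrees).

196°, 286°, and 16°

A square tetradic scheme places four hues every 90°.
106 + 90 = 196°
106 + 180 = 286°
106 + 270 = 376 → 376 − 360 = 16°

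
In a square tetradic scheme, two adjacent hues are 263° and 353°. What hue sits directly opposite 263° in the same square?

83°

A square tetradic scheme places four hues 90° apart; opposite corners are 180° apart.
263 + 180 = 443 → 443 − 360 = 83°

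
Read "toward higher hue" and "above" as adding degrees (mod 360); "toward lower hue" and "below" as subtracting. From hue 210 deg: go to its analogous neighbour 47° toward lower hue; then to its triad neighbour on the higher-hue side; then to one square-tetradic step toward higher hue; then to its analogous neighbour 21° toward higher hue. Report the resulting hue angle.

34°

210 − 47 = 163°   (analog 47° ↓)
163 + 120 = 283°   (triadic ↑)
283 + 90 = 373 → 373 − 360 = 13°   (square ↑)
13 + 21 = 34°   (analog 21° ↑)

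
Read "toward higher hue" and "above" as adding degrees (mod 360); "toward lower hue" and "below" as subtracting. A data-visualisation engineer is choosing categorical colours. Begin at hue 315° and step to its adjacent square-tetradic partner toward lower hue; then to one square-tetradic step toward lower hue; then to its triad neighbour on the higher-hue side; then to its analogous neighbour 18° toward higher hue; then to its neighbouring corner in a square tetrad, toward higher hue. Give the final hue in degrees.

square ↓ −90°: 315 − 90 = 225°
square ↓ −90°: 225 − 90 = 135°
triadic ↑ +120°: 135 + 120 = 255°
analog 18° ↑ +18°: 255 + 18 = 273°
square ↑ +90°: 273 + 90 = 363 → 363 − 360 = 3°

3°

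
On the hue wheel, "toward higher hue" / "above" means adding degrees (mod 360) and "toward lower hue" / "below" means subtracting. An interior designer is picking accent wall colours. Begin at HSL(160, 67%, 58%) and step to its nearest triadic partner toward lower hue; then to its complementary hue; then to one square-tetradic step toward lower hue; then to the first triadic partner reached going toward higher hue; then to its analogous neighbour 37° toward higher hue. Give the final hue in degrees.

287°

−120° (triadic ↓): 160 − 120 = 40°
+180° (complement): 40 + 180 = 220°
−90° (square ↓): 220 − 90 = 130°
+120° (triadic ↑): 130 + 120 = 250°
+37° (analog 37° ↑): 250 + 37 = 287°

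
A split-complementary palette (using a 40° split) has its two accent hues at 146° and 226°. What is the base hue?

The accents sit 40° either side of the complement, so the complement is their short-arc midpoint on the wheel.
Short-arc midpoint of 146° and 226°: 186°.
Base is 180° from the complement: 186 − 180 = 6°

6°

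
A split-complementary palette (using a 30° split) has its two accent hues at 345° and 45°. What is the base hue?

195°

The accents sit 30° either side of the complement, so the complement is their short-arc midpoint on the wheel.
Short-arc midpoint of 345° and 45°: 15°.
Base is 180° from the complement: 15 − 180 = -165 → -165 + 360 = 195°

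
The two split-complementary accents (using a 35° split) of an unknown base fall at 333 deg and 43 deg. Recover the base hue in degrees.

The accents sit 35° either side of the complement, so the complement is their short-arc midpoint on the wheel.
Short-arc midpoint of 333° and 43°: 8°.
Base is 180° from the complement: 8 − 180 = -172 → -172 + 360 = 188°

188°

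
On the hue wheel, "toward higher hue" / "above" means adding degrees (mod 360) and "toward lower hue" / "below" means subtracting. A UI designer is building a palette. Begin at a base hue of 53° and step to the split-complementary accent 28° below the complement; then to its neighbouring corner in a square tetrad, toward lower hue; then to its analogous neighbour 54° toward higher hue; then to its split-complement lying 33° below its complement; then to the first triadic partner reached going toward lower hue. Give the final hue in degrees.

split-comp 28° ↓ +152°: 53 + 152 = 205°
square ↓ −90°: 205 − 90 = 115°
analog 54° ↑ +54°: 115 + 54 = 169°
split-comp 33° ↓ +147°: 169 + 147 = 316°
triadic ↓ −120°: 316 − 120 = 196°

196°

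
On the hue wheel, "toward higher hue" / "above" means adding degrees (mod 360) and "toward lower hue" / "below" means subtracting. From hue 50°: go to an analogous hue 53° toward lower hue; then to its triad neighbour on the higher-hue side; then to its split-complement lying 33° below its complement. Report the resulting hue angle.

analog 53° ↓ −53°: 50 − 53 = -3 → -3 + 360 = 357°
triadic ↑ +120°: 357 + 120 = 477 → 477 − 360 = 117°
split-comp 33° ↓ +147°: 117 + 147 = 264°

264°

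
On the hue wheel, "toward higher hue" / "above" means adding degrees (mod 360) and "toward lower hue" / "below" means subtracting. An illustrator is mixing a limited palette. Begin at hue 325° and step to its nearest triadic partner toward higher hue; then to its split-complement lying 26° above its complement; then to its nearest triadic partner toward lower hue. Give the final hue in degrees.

171°

325 + 120 = 445 → 445 − 360 = 85°   (triadic ↑)
85 + 206 = 291°   (split-comp 26° ↑)
291 − 120 = 171°   (triadic ↓)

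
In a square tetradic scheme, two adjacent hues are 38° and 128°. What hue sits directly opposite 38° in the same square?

218°

A square tetradic scheme places four hues 90° apart; opposite corners are 180° apart.
38 + 180 = 218°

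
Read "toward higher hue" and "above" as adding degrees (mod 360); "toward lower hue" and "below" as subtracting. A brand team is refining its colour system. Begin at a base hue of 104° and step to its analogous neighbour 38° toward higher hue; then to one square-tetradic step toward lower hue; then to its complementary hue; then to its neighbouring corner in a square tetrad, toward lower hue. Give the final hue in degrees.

analog 38° ↑ +38°: 104 + 38 = 142°
square ↓ −90°: 142 − 90 = 52°
complement +180°: 52 + 180 = 232°
square ↓ −90°: 232 − 90 = 142°

142°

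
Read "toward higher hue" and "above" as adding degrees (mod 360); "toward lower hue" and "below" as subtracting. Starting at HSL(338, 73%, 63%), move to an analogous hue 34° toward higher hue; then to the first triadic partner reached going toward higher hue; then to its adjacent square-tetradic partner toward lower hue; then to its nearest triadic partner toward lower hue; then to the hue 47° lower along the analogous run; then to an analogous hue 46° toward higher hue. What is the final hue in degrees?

281°

analog 34° ↑ +34°: 338 + 34 = 372 → 372 − 360 = 12°
triadic ↑ +120°: 12 + 120 = 132°
square ↓ −90°: 132 − 90 = 42°
triadic ↓ −120°: 42 − 120 = -78 → -78 + 360 = 282°
analog 47° ↓ −47°: 282 − 47 = 235°
analog 46° ↑ +46°: 235 + 46 = 281°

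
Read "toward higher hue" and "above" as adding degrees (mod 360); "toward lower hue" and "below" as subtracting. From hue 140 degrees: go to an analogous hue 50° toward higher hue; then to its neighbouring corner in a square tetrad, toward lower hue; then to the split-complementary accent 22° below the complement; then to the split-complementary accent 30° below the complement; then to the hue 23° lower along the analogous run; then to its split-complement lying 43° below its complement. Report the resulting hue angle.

+50° (analog 50° ↑): 140 + 50 = 190°
−90° (square ↓): 190 − 90 = 100°
+158° (split-comp 22° ↓): 100 + 158 = 258°
+150° (split-comp 30° ↓): 258 + 150 = 408 → 408 − 360 = 48°
−23° (analog 23° ↓): 48 − 23 = 25°
+137° (split-comp 43° ↓): 25 + 137 = 162°

162°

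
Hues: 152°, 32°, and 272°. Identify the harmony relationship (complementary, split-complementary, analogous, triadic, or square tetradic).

triadic

Sort the hues: 32°, 152°, 272°.
Successive gaps around the wheel: 120°, 120°, 120°.
Three hues equally spaced 120° apart form a triad.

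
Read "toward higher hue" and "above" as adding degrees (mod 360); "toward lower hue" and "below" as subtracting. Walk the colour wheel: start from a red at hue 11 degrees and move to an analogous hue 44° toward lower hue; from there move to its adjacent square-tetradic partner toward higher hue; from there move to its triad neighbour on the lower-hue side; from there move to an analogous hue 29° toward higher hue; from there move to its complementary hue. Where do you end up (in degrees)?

146°

11 − 44 = -33 → -33 + 360 = 327°   (analog 44° ↓)
327 + 90 = 417 → 417 − 360 = 57°   (square ↑)
57 − 120 = -63 → -63 + 360 = 297°   (triadic ↓)
297 + 29 = 326°   (analog 29° ↑)
326 + 180 = 506 → 506 − 360 = 146°   (complement)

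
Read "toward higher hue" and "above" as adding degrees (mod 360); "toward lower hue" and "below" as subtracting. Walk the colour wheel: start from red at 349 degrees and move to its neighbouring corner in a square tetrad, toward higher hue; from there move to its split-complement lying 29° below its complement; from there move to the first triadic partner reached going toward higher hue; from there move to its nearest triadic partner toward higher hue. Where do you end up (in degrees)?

110°

349 + 90 = 439 → 439 − 360 = 79°   (square ↑)
79 + 151 = 230°   (split-comp 29° ↓)
230 + 120 = 350°   (triadic ↑)
350 + 120 = 470 → 470 − 360 = 110°   (triadic ↑)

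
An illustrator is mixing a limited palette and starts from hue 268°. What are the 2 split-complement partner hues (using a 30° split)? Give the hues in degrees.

Complement of 268°: 268 + 180 = 448 → 448 − 360 = 88°
88 − 30 = 58°
88 + 30 = 118°

58° and 118°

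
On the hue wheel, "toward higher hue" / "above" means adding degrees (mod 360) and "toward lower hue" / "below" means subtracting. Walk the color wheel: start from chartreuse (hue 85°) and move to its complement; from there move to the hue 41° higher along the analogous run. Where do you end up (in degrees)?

306°

complement +180°: 85 + 180 = 265°
analog 41° ↑ +41°: 265 + 41 = 306°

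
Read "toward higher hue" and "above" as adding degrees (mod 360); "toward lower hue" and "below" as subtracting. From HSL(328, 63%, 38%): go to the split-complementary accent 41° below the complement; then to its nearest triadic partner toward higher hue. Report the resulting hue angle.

227°

split-comp 41° ↓ +139°: 328 + 139 = 467 → 467 − 360 = 107°
triadic ↑ +120°: 107 + 120 = 227°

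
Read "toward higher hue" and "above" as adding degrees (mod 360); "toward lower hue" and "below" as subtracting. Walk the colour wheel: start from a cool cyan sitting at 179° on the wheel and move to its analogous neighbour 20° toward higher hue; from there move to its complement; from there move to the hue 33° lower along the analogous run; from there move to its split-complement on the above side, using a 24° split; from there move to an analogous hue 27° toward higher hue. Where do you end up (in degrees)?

+20° (analog 20° ↑): 179 + 20 = 199°
+180° (complement): 199 + 180 = 379 → 379 − 360 = 19°
−33° (analog 33° ↓): 19 − 33 = -14 → -14 + 360 = 346°
+204° (split-comp 24° ↑): 346 + 204 = 550 → 550 − 360 = 190°
+27° (analog 27° ↑): 190 + 27 = 217°

217°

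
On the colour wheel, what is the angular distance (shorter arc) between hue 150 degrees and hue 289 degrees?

139°

|150 − 289| = 139.
139 ≤ 180, so the shorter arc is 139°.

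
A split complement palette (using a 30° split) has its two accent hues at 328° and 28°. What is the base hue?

The accents sit 30° either side of the complement, so the complement is their short-arc midpoint on the wheel.
Short-arc midpoint of 328° and 28°: 358°.
Base is 180° from the complement: 358 − 180 = 178°

178°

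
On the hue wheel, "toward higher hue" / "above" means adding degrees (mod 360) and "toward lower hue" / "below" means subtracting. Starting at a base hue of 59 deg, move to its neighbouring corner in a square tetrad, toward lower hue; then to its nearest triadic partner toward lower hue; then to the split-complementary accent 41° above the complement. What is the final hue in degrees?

square ↓ −90°: 59 − 90 = -31 → -31 + 360 = 329°
triadic ↓ −120°: 329 − 120 = 209°
split-comp 41° ↑ +221°: 209 + 221 = 430 → 430 − 360 = 70°

70°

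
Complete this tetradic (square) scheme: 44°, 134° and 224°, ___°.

314°

A square tetradic scheme places four hues every 90°.
The full set through 44° is {44°, 134°, 224°, 314°}.
Given {44°, 134°, 224°}, the missing hue is 314°.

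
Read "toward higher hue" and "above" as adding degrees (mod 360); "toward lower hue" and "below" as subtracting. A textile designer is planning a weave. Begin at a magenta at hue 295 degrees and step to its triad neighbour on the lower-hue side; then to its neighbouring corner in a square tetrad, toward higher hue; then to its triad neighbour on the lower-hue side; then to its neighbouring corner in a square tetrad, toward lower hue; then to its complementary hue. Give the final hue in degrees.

295 − 120 = 175°   (triadic ↓)
175 + 90 = 265°   (square ↑)
265 − 120 = 145°   (triadic ↓)
145 − 90 = 55°   (square ↓)
55 + 180 = 235°   (complement)

235°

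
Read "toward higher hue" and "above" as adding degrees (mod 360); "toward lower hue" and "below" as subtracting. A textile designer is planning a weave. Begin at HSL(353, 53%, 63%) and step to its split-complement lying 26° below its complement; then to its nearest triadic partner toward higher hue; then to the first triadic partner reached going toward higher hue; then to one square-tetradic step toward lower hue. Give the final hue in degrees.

353 + 154 = 507 → 507 − 360 = 147°   (split-comp 26° ↓)
147 + 120 = 267°   (triadic ↑)
267 + 120 = 387 → 387 − 360 = 27°   (triadic ↑)
27 − 90 = -63 → -63 + 360 = 297°   (square ↓)

297°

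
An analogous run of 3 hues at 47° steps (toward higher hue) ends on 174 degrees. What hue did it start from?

80°

2 steps of 47° (toward higher hue) give a net shift of +94°.
Start = end − shift: 174 − 94 = 80°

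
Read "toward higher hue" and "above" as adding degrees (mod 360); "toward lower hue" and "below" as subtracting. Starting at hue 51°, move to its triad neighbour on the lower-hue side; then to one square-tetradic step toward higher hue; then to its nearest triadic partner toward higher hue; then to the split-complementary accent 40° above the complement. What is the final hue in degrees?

triadic ↓ −120°: 51 − 120 = -69 → -69 + 360 = 291°
square ↑ +90°: 291 + 90 = 381 → 381 − 360 = 21°
triadic ↑ +120°: 21 + 120 = 141°
split-comp 40° ↑ +220°: 141 + 220 = 361 → 361 − 360 = 1°

1°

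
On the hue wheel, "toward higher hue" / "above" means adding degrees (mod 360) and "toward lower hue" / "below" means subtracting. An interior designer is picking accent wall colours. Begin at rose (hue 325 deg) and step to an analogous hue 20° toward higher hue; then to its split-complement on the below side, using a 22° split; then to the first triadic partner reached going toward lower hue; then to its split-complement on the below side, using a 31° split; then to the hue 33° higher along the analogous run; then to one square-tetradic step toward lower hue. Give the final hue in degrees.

325 + 20 = 345°   (analog 20° ↑)
345 + 158 = 503 → 503 − 360 = 143°   (split-comp 22° ↓)
143 − 120 = 23°   (triadic ↓)
23 + 149 = 172°   (split-comp 31° ↓)
172 + 33 = 205°   (analog 33° ↑)
205 − 90 = 115°   (square ↓)

115°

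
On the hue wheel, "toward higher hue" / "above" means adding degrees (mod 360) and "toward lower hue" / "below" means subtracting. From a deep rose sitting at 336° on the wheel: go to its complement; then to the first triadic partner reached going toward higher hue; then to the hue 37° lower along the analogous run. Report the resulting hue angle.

239°

complement +180°: 336 + 180 = 516 → 516 − 360 = 156°
triadic ↑ +120°: 156 + 120 = 276°
analog 37° ↓ −37°: 276 − 37 = 239°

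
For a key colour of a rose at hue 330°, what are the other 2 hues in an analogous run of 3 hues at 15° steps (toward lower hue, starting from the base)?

315° and 300°

330 − 15 = 315°
330 − 30 = 300°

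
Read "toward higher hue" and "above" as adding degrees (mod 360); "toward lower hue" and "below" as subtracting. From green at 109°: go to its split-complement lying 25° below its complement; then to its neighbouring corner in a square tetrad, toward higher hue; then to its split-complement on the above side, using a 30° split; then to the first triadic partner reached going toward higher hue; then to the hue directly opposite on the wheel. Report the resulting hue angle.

144°

+155° (split-comp 25° ↓): 109 + 155 = 264°
+90° (square ↑): 264 + 90 = 354°
+210° (split-comp 30° ↑): 354 + 210 = 564 → 564 − 360 = 204°
+120° (triadic ↑): 204 + 120 = 324°
+180° (complement): 324 + 180 = 504 → 504 − 360 = 144°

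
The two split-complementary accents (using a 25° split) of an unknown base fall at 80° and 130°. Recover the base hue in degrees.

The accents sit 25° either side of the complement, so the complement is their short-arc midpoint on the wheel.
Short-arc midpoint of 80° and 130°: 105°.
Base is 180° from the complement: 105 − 180 = -75 → -75 + 360 = 285°

285°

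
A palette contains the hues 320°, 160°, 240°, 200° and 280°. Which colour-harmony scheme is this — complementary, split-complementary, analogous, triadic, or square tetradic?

Sort the hues: 160°, 200°, 240°, 280°, 320°.
Successive gaps around the wheel: 40°, 40°, 40°, 40°, 200°.
A run of hues at equal small steps (40°) with one large closing gap is an analogous group.

analogous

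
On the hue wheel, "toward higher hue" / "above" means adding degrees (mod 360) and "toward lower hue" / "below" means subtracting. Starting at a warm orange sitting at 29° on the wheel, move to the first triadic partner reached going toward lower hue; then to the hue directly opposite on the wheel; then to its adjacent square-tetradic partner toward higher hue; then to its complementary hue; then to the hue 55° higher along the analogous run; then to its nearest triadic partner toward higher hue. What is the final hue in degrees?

29 − 120 = -91 → -91 + 360 = 269°   (triadic ↓)
269 + 180 = 449 → 449 − 360 = 89°   (complement)
89 + 90 = 179°   (square ↑)
179 + 180 = 359°   (complement)
359 + 55 = 414 → 414 − 360 = 54°   (analog 55° ↑)
54 + 120 = 174°   (triadic ↑)

174°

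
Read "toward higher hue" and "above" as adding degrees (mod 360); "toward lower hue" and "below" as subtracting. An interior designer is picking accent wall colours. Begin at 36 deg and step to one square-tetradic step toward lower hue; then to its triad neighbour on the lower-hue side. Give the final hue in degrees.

36 − 90 = -54 → -54 + 360 = 306°   (square ↓)
306 − 120 = 186°   (triadic ↓)

186°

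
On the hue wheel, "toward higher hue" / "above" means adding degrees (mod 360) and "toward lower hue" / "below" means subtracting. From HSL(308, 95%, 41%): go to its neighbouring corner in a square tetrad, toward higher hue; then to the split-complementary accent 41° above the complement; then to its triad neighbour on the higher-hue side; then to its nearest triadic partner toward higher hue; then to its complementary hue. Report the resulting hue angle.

square ↑ +90°: 308 + 90 = 398 → 398 − 360 = 38°
split-comp 41° ↑ +221°: 38 + 221 = 259°
triadic ↑ +120°: 259 + 120 = 379 → 379 − 360 = 19°
triadic ↑ +120°: 19 + 120 = 139°
complement +180°: 139 + 180 = 319°

319°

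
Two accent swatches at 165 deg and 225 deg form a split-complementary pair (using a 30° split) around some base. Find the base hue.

15°

The accents sit 30° either side of the complement, so the complement is their short-arc midpoint on the wheel.
Short-arc midpoint of 165° and 225°: 195°.
Base is 180° from the complement: 195 − 180 = 15°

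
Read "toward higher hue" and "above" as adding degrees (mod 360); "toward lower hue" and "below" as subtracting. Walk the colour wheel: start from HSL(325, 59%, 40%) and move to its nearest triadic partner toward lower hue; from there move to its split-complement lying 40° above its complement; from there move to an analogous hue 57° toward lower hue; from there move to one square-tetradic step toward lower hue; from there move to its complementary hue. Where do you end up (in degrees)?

triadic ↓ −120°: 325 − 120 = 205°
split-comp 40° ↑ +220°: 205 + 220 = 425 → 425 − 360 = 65°
analog 57° ↓ −57°: 65 − 57 = 8°
square ↓ −90°: 8 − 90 = -82 → -82 + 360 = 278°
complement +180°: 278 + 180 = 458 → 458 − 360 = 98°

98°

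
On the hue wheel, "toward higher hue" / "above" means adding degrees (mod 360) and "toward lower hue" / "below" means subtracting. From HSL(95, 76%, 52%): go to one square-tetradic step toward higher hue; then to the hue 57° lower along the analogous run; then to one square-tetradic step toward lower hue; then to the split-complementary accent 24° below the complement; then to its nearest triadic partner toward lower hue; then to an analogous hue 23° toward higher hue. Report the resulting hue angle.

+90° (square ↑): 95 + 90 = 185°
−57° (analog 57° ↓): 185 − 57 = 128°
−90° (square ↓): 128 − 90 = 38°
+156° (split-comp 24° ↓): 38 + 156 = 194°
−120° (triadic ↓): 194 − 120 = 74°
+23° (analog 23° ↑): 74 + 23 = 97°

97°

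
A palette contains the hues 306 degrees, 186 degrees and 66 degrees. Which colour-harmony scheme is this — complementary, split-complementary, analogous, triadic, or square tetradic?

triadic

Sort the hues: 66°, 186°, 306°.
Successive gaps around the wheel: 120°, 120°, 120°.
Three hues equally spaced 120° apart form a triad.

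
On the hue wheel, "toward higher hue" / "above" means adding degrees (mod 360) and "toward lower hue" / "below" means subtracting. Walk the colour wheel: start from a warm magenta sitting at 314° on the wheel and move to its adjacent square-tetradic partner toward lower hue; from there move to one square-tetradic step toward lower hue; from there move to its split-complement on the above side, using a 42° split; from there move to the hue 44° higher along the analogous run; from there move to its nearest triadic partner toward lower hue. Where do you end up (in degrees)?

−90° (square ↓): 314 − 90 = 224°
−90° (square ↓): 224 − 90 = 134°
+222° (split-comp 42° ↑): 134 + 222 = 356°
+44° (analog 44° ↑): 356 + 44 = 400 → 400 − 360 = 40°
−120° (triadic ↓): 40 − 120 = -80 → -80 + 360 = 280°

280°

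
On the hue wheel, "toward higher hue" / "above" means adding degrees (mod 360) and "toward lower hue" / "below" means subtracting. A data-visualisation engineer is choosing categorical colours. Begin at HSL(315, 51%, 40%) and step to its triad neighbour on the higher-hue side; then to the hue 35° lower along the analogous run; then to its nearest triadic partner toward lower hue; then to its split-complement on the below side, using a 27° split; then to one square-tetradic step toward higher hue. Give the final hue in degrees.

triadic ↑ +120°: 315 + 120 = 435 → 435 − 360 = 75°
analog 35° ↓ −35°: 75 − 35 = 40°
triadic ↓ −120°: 40 − 120 = -80 → -80 + 360 = 280°
split-comp 27° ↓ +153°: 280 + 153 = 433 → 433 − 360 = 73°
square ↑ +90°: 73 + 90 = 163°

163°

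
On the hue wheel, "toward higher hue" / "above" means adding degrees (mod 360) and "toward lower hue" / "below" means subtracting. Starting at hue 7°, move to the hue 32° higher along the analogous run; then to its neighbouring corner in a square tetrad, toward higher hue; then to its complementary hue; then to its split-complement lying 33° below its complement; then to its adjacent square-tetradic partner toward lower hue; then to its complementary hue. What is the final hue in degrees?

7 + 32 = 39°   (analog 32° ↑)
39 + 90 = 129°   (square ↑)
129 + 180 = 309°   (complement)
309 + 147 = 456 → 456 − 360 = 96°   (split-comp 33° ↓)
96 − 90 = 6°   (square ↓)
6 + 180 = 186°   (complement)

186°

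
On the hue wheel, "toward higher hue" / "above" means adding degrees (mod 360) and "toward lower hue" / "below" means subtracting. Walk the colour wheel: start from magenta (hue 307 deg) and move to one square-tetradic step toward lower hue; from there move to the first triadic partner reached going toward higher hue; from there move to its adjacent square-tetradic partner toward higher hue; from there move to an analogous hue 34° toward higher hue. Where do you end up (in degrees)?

−90° (square ↓): 307 − 90 = 217°
+120° (triadic ↑): 217 + 120 = 337°
+90° (square ↑): 337 + 90 = 427 → 427 − 360 = 67°
+34° (analog 34° ↑): 67 + 34 = 101°

101°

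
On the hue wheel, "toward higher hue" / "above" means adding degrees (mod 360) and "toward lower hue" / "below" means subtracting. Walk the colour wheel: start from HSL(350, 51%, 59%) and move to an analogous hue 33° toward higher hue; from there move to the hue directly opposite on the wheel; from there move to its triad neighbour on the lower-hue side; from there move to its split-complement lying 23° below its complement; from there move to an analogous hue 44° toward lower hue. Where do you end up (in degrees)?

350 + 33 = 383 → 383 − 360 = 23°   (analog 33° ↑)
23 + 180 = 203°   (complement)
203 − 120 = 83°   (triadic ↓)
83 + 157 = 240°   (split-comp 23° ↓)
240 − 44 = 196°   (analog 44° ↓)

196°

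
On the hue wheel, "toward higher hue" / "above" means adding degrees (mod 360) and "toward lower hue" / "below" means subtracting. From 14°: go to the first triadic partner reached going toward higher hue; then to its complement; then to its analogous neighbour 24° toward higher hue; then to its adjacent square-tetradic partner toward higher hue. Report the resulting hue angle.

68°

14 + 120 = 134°   (triadic ↑)
134 + 180 = 314°   (complement)
314 + 24 = 338°   (analog 24° ↑)
338 + 90 = 428 → 428 − 360 = 68°   (square ↑)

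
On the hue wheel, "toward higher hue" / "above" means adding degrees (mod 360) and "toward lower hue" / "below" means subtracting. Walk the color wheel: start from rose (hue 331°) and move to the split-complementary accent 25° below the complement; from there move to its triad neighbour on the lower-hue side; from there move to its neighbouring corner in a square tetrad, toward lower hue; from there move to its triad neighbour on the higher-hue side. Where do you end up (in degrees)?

36°

+155° (split-comp 25° ↓): 331 + 155 = 486 → 486 − 360 = 126°
−120° (triadic ↓): 126 − 120 = 6°
−90° (square ↓): 6 − 90 = -84 → -84 + 360 = 276°
+120° (triadic ↑): 276 + 120 = 396 → 396 − 360 = 36°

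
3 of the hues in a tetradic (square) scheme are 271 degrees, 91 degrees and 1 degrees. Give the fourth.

A square tetradic scheme places four hues every 90°.
The full set through 1° is {1°, 91°, 181°, 271°}.
Given {1°, 91°, 271°}, the missing hue is 181°.

181°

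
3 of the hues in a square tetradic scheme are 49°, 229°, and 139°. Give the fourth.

A square tetradic scheme places four hues every 90°.
The full set through 49° is {49°, 139°, 229°, 319°}.
Given {49°, 139°, 229°}, the missing hue is 319°.

319°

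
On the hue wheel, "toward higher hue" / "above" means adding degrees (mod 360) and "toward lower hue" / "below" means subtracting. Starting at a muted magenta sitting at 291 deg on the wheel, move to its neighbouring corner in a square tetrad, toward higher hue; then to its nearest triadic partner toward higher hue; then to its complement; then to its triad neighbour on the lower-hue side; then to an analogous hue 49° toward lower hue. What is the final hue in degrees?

291 + 90 = 381 → 381 − 360 = 21°   (square ↑)
21 + 120 = 141°   (triadic ↑)
141 + 180 = 321°   (complement)
321 − 120 = 201°   (triadic ↓)
201 − 49 = 152°   (analog 49° ↓)

152°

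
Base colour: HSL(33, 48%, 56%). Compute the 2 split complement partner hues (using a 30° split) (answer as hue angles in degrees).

183° and 243°

Complement of 33°: 33 + 180 = 213°
213 − 30 = 183°
213 + 30 = 243°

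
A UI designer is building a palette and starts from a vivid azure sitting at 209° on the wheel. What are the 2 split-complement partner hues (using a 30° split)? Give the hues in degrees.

359° and 59°

Split-complementary hues sit 30° either side of the complement.
Complement of 209°: 209 + 180 = 389 → 389 − 360 = 29°
29 − 30 = -1 → -1 + 360 = 359°
29 + 30 = 59°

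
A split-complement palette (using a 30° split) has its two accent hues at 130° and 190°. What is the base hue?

The accents sit 30° either side of the complement, so the complement is their short-arc midpoint on the wheel.
Short-arc midpoint of 130° and 190°: 160°.
Base is 180° from the complement: 160 − 180 = -20 → -20 + 360 = 340°

340°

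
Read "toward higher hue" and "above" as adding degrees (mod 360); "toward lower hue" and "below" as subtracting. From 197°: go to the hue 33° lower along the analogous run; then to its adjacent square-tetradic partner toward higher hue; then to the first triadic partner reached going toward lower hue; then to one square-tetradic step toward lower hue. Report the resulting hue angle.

44°

analog 33° ↓ −33°: 197 − 33 = 164°
square ↑ +90°: 164 + 90 = 254°
triadic ↓ −120°: 254 − 120 = 134°
square ↓ −90°: 134 − 90 = 44°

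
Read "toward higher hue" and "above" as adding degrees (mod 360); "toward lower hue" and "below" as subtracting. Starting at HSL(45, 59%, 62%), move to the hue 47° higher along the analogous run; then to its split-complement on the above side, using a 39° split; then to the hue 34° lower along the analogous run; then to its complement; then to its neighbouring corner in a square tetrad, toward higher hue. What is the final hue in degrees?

+47° (analog 47° ↑): 45 + 47 = 92°
+219° (split-comp 39° ↑): 92 + 219 = 311°
−34° (analog 34° ↓): 311 − 34 = 277°
+180° (complement): 277 + 180 = 457 → 457 − 360 = 97°
+90° (square ↑): 97 + 90 = 187°

187°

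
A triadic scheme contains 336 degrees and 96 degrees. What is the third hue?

A triad spaces three hues 120° apart.
The full set is {96°, 216°, 336°}.

216°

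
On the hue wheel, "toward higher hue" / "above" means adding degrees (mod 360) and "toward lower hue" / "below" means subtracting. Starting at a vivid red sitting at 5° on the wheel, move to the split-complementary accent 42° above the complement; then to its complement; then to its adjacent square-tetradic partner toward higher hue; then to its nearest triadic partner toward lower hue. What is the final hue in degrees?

17°

+222° (split-comp 42° ↑): 5 + 222 = 227°
+180° (complement): 227 + 180 = 407 → 407 − 360 = 47°
+90° (square ↑): 47 + 90 = 137°
−120° (triadic ↓): 137 − 120 = 17°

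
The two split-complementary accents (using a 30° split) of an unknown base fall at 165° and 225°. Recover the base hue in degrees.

The accents sit 30° either side of the complement, so the complement is their short-arc midpoint on the wheel.
Short-arc midpoint of 165° and 225°: 195°.
Base is 180° from the complement: 195 − 180 = 15°

15°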